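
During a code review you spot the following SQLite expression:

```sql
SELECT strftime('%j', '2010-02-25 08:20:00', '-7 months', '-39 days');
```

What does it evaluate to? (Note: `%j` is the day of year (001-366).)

167

First apply '-7 months', '-39 days': 2010-02-25 08:20:00 → 2009-06-16 08:20:00.
Day-of-year for 2009-06-16: days since 2009-01-01 inclusive = 167, zero-padded to 167.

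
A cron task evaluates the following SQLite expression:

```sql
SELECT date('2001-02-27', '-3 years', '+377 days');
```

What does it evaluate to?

1999-03-11

Adding -3 years to 2001-02-27 gives 1998-02-27.
Applying '+377 days' to 1998-02-27: counting 377 days forward gives 1999-03-11.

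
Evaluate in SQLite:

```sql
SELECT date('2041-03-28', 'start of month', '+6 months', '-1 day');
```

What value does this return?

2041-08-31

`start of month` rewinds 2041-03-28 to 2041-03-01.
Adding +6 months to 2041-03-01 gives 2041-09-01.
Going back 1 day from 2041-09-01 reaches 2041-08-31 (last day of August, 31 days).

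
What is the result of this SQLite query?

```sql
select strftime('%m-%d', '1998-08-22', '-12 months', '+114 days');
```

12-14

First apply '-12 months', '+114 days': 1998-08-22 → 1997-12-14.
`%m-%d` extracts the month-day: 12-14.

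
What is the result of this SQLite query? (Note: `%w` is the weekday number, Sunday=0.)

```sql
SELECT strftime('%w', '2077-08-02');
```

1

2077-08-02 is a Monday; with Sunday=0 that is 1.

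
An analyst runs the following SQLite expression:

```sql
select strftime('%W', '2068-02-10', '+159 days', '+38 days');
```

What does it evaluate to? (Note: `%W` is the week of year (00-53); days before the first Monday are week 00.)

First apply '+159 days', '+38 days': 2068-02-10 → 2068-08-25.
2068-08-25 is a Saturday. SQLite's %W counts Mondays since the year started; the result is 34.

34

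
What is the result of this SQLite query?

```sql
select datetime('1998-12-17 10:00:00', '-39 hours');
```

1998-12-15 19:00:00

-39 hours from 1998-12-17 10:00:00 is 1998-12-15 19:00:00 (crosses midnight).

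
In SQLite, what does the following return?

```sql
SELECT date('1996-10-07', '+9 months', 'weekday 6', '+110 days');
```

1997-10-30

Adding +9 months to 1996-10-07 gives 1997-07-07.
`weekday 6` advances to the next Saturday; 1997-07-07 is a Monday, so it moves forward to 1997-07-12.
Applying '+110 days' to 1997-07-12: counting 110 days forward gives 1997-10-30.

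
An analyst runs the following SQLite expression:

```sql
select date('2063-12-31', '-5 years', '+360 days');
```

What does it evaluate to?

2059-12-26

Adding -5 years to 2063-12-31 gives 2058-12-31.
Applying '+360 days' to 2058-12-31: counting 360 days forward gives 2059-12-26.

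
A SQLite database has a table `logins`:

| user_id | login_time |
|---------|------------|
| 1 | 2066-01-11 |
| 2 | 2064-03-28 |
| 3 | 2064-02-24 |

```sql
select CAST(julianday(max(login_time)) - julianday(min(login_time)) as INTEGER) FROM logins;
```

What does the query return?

687

MIN = 2064-02-24, MAX = 2066-01-11.
5 days remain in February 2064 after the 24th (29 − 24).
Full months from March 2064 through December 2065 contribute their day counts.
Then 11 days into January 2066.
Total: 5 + 31 + 30 + 31 + 30 + 31 + 31 + 30 + 31 + 30 + 31 + 31 + 28 + 31 + 30 + 31 + 30 + 31 + 31 + 30 + 31 + 30 + 31 + 11 = 687.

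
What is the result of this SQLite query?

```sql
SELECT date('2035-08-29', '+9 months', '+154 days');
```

Adding +9 months to 2035-08-29 gives 2036-05-29.
Applying '+154 days' to 2036-05-29: counting 154 days forward gives 2036-10-30.

2036-10-30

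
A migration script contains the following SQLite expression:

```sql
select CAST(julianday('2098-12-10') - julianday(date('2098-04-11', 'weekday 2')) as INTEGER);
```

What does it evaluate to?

`weekday 2` advances to the next Tuesday; 2098-04-11 is a Friday, so it moves forward to 2098-04-15.
15 days remain in April 2098 after the 15th (30 − 15).
Full months from May 2098 through November 2098 contribute their day counts.
Then 10 days into December 2098.
Total: 15 + 31 + 30 + 31 + 31 + 30 + 31 + 30 + 10 = 239.

239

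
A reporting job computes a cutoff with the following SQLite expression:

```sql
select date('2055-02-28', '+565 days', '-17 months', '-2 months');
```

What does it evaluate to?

2055-02-15

Applying '+565 days' to 2055-02-28: counting 565 days forward gives 2056-09-15.
Adding -17 months to 2056-09-15 gives 2055-04-15.
Adding -2 months to 2055-04-15 gives 2055-02-15.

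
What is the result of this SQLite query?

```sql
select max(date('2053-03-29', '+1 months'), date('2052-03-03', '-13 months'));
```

date('2053-03-29', '+1 months') → 2053-04-29.
date('2052-03-03', '-13 months') → 2051-02-03.
Later of the two is 2053-04-29.

2053-04-29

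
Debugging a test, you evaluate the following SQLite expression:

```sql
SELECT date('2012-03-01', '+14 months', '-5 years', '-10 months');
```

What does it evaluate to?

Adding +14 months to 2012-03-01 gives 2013-05-01.
Adding -5 years to 2013-05-01 gives 2008-05-01.
Adding -10 months to 2008-05-01 gives 2007-07-01.

2007-07-01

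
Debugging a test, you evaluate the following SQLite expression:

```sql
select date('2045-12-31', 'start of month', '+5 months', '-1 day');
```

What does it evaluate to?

`start of month` rewinds 2045-12-31 to 2045-12-01.
Adding +5 months to 2045-12-01 gives 2046-05-01.
Going back 1 day from 2046-05-01 reaches 2046-04-30 (last day of April, 30 days).

2046-04-30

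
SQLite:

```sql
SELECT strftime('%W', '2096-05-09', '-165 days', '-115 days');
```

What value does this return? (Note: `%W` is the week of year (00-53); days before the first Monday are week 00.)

31

First apply '-165 days', '-115 days': 2096-05-09 → 2095-08-03.
2095-08-03 is a Wednesday. SQLite's %W counts Mondays since the year started; the result is 31.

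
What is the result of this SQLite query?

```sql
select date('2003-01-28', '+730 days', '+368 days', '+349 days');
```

Applying '+730 days' to 2003-01-28: counting 730 days forward gives 2005-01-27.
Applying '+368 days' to 2005-01-27: counting 368 days forward gives 2006-01-30.
Applying '+349 days' to 2006-01-30: counting 349 days forward gives 2007-01-14.

2007-01-14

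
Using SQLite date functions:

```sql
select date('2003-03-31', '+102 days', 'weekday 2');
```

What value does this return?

2003-07-15

Applying '+102 days' to 2003-03-31: counting 102 days forward gives 2003-07-11.
`weekday 2` advances to the next Tuesday; 2003-07-11 is a Friday, so it moves forward to 2003-07-15.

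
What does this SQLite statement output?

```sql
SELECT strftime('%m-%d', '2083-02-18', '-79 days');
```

First apply '-79 days': 2083-02-18 → 2082-12-01.
`%m-%d` extracts the month-day: 12-01.

12-01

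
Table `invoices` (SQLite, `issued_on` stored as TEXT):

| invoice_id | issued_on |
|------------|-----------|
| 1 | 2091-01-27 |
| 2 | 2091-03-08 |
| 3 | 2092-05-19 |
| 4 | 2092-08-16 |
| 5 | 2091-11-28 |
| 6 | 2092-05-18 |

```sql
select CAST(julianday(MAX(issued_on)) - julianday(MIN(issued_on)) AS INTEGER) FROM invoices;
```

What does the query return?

567

MIN = 2091-01-27, MAX = 2092-08-16.
4 days remain in January 2091 after the 27th (31 − 27).
Full months from February 2091 through July 2092 contribute their day counts.
Then 16 days into August 2092.
Total: 4 + 28 + 31 + 30 + 31 + 30 + 31 + 31 + 30 + 31 + 30 + 31 + 31 + 29 + 31 + 30 + 31 + 30 + 31 + 16 = 567.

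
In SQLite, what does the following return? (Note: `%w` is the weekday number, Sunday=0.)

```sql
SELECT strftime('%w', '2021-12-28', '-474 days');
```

4

First apply '-474 days': 2021-12-28 → 2020-09-10.
2020-09-10 is a Thursday; with Sunday=0 that is 4.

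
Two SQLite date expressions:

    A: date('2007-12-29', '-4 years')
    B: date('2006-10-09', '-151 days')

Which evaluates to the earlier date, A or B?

A

A = 2003-12-29.
B = 2006-05-11.
A is earlier.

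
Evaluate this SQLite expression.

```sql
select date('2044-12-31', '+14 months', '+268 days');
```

2046-11-26

Adding +14 months to 2044-12-31 targets 2046-02-31. February 2046 has only 28 days, so SQLite normalizes the 3-day overflow forward to 2046-03-03.
Applying '+268 days' to 2046-03-03: counting 268 days forward gives 2046-11-26.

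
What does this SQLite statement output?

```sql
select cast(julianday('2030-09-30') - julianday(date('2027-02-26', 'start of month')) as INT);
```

`start of month` rewinds 2027-02-26 to 2027-02-01.
27 days remain in February 2027 after the 1st (28 − 1).
Full months from March 2027 through August 2030 contribute their day counts.
Then 30 days into September 2030.
Total: 27 + 31 + 30 + 31 + 30 + 31 + 31 + 30 + 31 + 30 + 31 + 31 + 29 + 31 + 30 + 31 + 30 + 31 + 31 + 30 + 31 + 30 + 31 + 31 + 28 + 31 + 30 + 31 + 30 + 31 + 31 + 30 + 31 + 30 + 31 + 31 + 28 + 31 + 30 + 31 + 30 + 31 + 31 + 30 = 1337.

1337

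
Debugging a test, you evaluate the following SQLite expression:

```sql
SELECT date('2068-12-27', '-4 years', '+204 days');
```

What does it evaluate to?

2065-07-19

Adding -4 years to 2068-12-27 gives 2064-12-27.
Applying '+204 days' to 2064-12-27: counting 204 days forward gives 2065-07-19.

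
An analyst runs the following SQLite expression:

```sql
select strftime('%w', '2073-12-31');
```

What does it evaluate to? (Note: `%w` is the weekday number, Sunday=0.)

2073-12-31 is a Sunday; with Sunday=0 that is 0.

0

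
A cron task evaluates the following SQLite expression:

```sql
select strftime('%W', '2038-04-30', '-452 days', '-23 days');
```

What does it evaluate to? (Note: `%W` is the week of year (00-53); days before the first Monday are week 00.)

01

First apply '-452 days', '-23 days': 2038-04-30 → 2037-01-10.
2037-01-10 is a Saturday. SQLite's %W counts Mondays since the year started; the result is 01.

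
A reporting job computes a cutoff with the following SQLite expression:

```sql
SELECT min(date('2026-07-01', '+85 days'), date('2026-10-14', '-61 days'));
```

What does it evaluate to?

2026-08-14

date('2026-07-01', '+85 days') → 2026-09-24.
date('2026-10-14', '-61 days') → 2026-08-14.
Earlier of the two is 2026-08-14.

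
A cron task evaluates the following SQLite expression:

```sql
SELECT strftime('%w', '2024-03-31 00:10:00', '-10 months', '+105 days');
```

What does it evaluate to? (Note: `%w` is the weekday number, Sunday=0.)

First apply '-10 months', '+105 days': 2024-03-31 00:10:00 → 2023-09-13 00:10:00.
2023-09-13 is a Wednesday; with Sunday=0 that is 3.

3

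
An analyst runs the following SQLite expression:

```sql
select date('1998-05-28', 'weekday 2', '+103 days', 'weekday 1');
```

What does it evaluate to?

1998-09-14

`weekday 2` advances to the next Tuesday; 1998-05-28 is a Thursday, so it moves forward to 1998-06-02.
Applying '+103 days' to 1998-06-02: counting 103 days forward gives 1998-09-13.
`weekday 1` advances to the next Monday; 1998-09-13 is a Sunday, so it moves forward to 1998-09-14.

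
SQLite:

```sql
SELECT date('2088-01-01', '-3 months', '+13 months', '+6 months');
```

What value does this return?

Adding -3 months to 2088-01-01 gives 2087-10-01.
Adding +13 months to 2087-10-01 gives 2088-11-01.
Adding +6 months to 2088-11-01 gives 2089-05-01.

2089-05-01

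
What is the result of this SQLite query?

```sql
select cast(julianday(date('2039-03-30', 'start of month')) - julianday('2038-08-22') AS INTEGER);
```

191

`start of month` rewinds 2039-03-30 to 2039-03-01.
9 days remain in August 2038 after the 22nd (31 − 22).
Full months from September 2038 through February 2039 contribute their day counts.
Then 1 day into March 2039.
Total: 9 + 30 + 31 + 30 + 31 + 31 + 28 + 1 = 191.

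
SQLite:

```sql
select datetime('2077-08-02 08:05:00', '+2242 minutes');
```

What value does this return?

2242 minutes = 37h 22m; +2242 minutes from 2077-08-02 08:05:00 is 2077-08-03 21:27:00 (crosses midnight).

2077-08-03 21:27:00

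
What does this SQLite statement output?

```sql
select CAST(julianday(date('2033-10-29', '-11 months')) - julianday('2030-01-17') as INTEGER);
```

Adding -11 months to 2033-10-29 gives 2032-11-29.
14 days remain in January 2030 after the 17th (31 − 17).
Full months from February 2030 through October 2032 contribute their day counts.
Then 29 days into November 2032.
Total: 14 + 28 + 31 + 30 + 31 + 30 + 31 + 31 + 30 + 31 + 30 + 31 + 31 + 28 + 31 + 30 + 31 + 30 + 31 + 31 + 30 + 31 + 30 + 31 + 31 + 29 + 31 + 30 + 31 + 30 + 31 + 31 + 30 + 31 + 29 = 1047.

1047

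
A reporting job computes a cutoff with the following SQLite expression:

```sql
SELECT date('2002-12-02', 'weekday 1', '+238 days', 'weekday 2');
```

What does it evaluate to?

`weekday 1` advances to the next Monday; 2002-12-02 is already a Monday, so it stays at 2002-12-02.
Applying '+238 days' to 2002-12-02: counting 238 days forward gives 2003-07-28.
`weekday 2` advances to the next Tuesday; 2003-07-28 is a Monday, so it moves forward to 2003-07-29.

2003-07-29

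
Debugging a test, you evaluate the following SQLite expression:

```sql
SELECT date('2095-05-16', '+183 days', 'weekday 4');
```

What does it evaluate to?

Applying '+183 days' to 2095-05-16: counting 183 days forward gives 2095-11-15.
`weekday 4` advances to the next Thursday; 2095-11-15 is a Tuesday, so it moves forward to 2095-11-17.

2095-11-17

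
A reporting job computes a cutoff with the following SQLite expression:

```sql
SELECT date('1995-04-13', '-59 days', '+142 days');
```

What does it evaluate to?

Applying '-59 days' to 1995-04-13: counting 59 days back gives 1995-02-13.
Applying '+142 days' to 1995-02-13: counting 142 days forward gives 1995-07-05.

1995-07-05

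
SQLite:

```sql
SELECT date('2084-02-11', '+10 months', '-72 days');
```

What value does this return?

Adding +10 months to 2084-02-11 gives 2084-12-11.
Applying '-72 days' to 2084-12-11: counting 72 days back gives 2084-09-30.

2084-09-30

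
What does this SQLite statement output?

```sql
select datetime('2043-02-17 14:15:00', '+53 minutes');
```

+53 minutes from 2043-02-17 14:15:00 is 2043-02-17 15:08:00.

2043-02-17 15:08:00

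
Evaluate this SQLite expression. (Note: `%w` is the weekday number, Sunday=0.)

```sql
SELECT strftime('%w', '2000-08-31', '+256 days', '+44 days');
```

3

First apply '+256 days', '+44 days': 2000-08-31 → 2001-06-27.
2001-06-27 is a Wednesday; with Sunday=0 that is 3.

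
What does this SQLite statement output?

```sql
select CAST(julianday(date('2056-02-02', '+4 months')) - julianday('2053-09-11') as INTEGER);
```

Adding +4 months to 2056-02-02 gives 2056-06-02.
19 days remain in September 2053 after the 11th (30 − 11).
Full months from October 2053 through May 2056 contribute their day counts.
Then 2 days into June 2056.
Total: 19 + 31 + 30 + 31 + 31 + 28 + 31 + 30 + 31 + 30 + 31 + 31 + 30 + 31 + 30 + 31 + 31 + 28 + 31 + 30 + 31 + 30 + 31 + 31 + 30 + 31 + 30 + 31 + 31 + 29 + 31 + 30 + 31 + 2 = 995.

995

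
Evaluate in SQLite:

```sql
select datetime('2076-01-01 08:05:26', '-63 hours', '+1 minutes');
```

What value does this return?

-63 hours from 2076-01-01 08:05:26 is 2075-12-29 17:05:26 (crosses midnight).
+1 minutes from 2075-12-29 17:05:26 is 2075-12-29 17:06:26.

2075-12-29 17:06:26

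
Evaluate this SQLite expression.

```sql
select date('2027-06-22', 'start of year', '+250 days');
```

2027-09-08

`start of year` rewinds 2027-06-22 to 2027-01-01.
Applying '+250 days' to 2027-01-01: counting 250 days forward gives 2027-09-08.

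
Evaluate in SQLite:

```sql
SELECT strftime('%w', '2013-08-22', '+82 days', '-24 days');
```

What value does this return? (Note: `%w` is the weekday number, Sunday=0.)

6

First apply '+82 days', '-24 days': 2013-08-22 → 2013-10-19.
2013-10-19 is a Saturday; with Sunday=0 that is 6.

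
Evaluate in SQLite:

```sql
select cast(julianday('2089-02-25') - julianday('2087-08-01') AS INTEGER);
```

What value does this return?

574

30 days remain in August 2087 after the 1st (31 − 1).
Full months from September 2087 through January 2089 contribute their day counts.
Then 25 days into February 2089.
Total: 30 + 30 + 31 + 30 + 31 + 31 + 29 + 31 + 30 + 31 + 30 + 31 + 31 + 30 + 31 + 30 + 31 + 31 + 25 = 574.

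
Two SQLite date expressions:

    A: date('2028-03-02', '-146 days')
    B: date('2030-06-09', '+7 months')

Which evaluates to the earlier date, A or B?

A = 2027-10-08.
B = 2031-01-09.
A is earlier.

A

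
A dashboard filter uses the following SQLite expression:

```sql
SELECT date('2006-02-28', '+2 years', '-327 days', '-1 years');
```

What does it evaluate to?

Adding +2 years to 2006-02-28 gives 2008-02-28.
Applying '-327 days' to 2008-02-28: counting 327 days back gives 2007-04-07.
Adding -1 year to 2007-04-07 gives 2006-04-07.

2006-04-07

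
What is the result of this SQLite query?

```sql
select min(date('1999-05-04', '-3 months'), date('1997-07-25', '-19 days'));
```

date('1999-05-04', '-3 months') → 1999-02-04.
date('1997-07-25', '-19 days') → 1997-07-06.
Earlier of the two is 1997-07-06.

1997-07-06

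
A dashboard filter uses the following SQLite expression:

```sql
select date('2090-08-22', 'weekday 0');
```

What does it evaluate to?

`weekday 0` advances to the next Sunday; 2090-08-22 is a Tuesday, so it moves forward to 2090-08-27.

2090-08-27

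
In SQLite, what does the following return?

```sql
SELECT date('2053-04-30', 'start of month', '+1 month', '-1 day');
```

2053-04-30

`start of month` rewinds 2053-04-30 to 2053-04-01.
Adding +1 month to 2053-04-01 gives 2053-05-01.
Going back 1 day from 2053-05-01 reaches 2053-04-30 (last day of April, 30 days).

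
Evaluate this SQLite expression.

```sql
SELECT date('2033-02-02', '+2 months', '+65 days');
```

2033-06-06

Adding +2 months to 2033-02-02 gives 2033-04-02.
Applying '+65 days' to 2033-04-02: counting 65 days forward gives 2033-06-06.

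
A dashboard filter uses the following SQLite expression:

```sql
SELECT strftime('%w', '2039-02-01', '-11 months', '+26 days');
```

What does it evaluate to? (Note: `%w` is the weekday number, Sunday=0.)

First apply '-11 months', '+26 days': 2039-02-01 → 2038-03-27.
2038-03-27 is a Saturday; with Sunday=0 that is 6.

6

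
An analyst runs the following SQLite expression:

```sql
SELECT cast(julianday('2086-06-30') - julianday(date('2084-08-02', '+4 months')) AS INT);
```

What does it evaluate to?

575

Adding +4 months to 2084-08-02 gives 2084-12-02.
29 days remain in December 2084 after the 2nd (31 − 2).
Full months from January 2085 through May 2086 contribute their day counts.
Then 30 days into June 2086.
Total: 29 + 31 + 28 + 31 + 30 + 31 + 30 + 31 + 31 + 30 + 31 + 30 + 31 + 31 + 28 + 31 + 30 + 31 + 30 = 575.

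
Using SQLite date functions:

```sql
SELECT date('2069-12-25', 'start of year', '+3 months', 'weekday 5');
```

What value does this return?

2069-04-05

`start of year` rewinds 2069-12-25 to 2069-01-01.
Adding +3 months to 2069-01-01 gives 2069-04-01.
`weekday 5` advances to the next Friday; 2069-04-01 is a Monday, so it moves forward to 2069-04-05.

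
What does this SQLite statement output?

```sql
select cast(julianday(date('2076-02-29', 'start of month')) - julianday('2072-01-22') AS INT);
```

`start of month` rewinds 2076-02-29 to 2076-02-01.
9 days remain in January 2072 after the 22nd (31 − 22).
Full months from February 2072 through January 2076 contribute their day counts.
Then 1 day into February 2076.
Total: 9 + 29 + 31 + 30 + 31 + 30 + 31 + 31 + 30 + 31 + 30 + 31 + 31 + 28 + 31 + 30 + 31 + 30 + 31 + 31 + 30 + 31 + 30 + 31 + 31 + 28 + 31 + 30 + 31 + 30 + 31 + 31 + 30 + 31 + 30 + 31 + 31 + 28 + 31 + 30 + 31 + 30 + 31 + 31 + 30 + 31 + 30 + 31 + 31 + 1 = 1471.

1471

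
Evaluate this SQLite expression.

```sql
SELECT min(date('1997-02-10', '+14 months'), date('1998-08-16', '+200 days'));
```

date('1997-02-10', '+14 months') → 1998-04-10.
date('1998-08-16', '+200 days') → 1999-03-04.
Earlier of the two is 1998-04-10.

1998-04-10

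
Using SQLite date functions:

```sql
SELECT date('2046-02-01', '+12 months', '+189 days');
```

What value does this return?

2047-08-09

Adding +12 months to 2046-02-01 gives 2047-02-01.
Applying '+189 days' to 2047-02-01: counting 189 days forward gives 2047-08-09.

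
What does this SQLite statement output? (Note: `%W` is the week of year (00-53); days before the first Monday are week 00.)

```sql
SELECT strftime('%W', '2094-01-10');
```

01

2094-01-10 is a Sunday. SQLite's %W counts Mondays since the year started; the result is 01.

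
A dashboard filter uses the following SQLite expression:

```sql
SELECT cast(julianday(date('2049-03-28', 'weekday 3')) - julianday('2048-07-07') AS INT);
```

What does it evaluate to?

267

`weekday 3` advances to the next Wednesday; 2049-03-28 is a Sunday, so it moves forward to 2049-03-31.
24 days remain in July 2048 after the 7th (31 − 7).
Full months from August 2048 through February 2049 contribute their day counts.
Then 31 days into March 2049.
Total: 24 + 31 + 30 + 31 + 30 + 31 + 31 + 28 + 31 = 267.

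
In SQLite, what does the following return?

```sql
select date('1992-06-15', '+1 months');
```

1992-07-15

Adding +1 month to 1992-06-15 gives 1992-07-15.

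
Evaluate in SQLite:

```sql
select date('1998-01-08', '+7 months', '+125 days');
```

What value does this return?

Adding +7 months to 1998-01-08 gives 1998-08-08.
Applying '+125 days' to 1998-08-08: counting 125 days forward gives 1998-12-11.

1998-12-11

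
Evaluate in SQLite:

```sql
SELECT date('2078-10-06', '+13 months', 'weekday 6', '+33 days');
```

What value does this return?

2079-12-14

Adding +13 months to 2078-10-06 gives 2079-11-06.
`weekday 6` advances to the next Saturday; 2079-11-06 is a Monday, so it moves forward to 2079-11-11.
November 2079 has 30 days; 19 remain after the 11th, so 20 days reach 2079-12-01.
Advancing 13 more days within December lands on 2079-12-14.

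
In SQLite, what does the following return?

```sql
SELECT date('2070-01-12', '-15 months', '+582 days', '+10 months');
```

2071-03-17

Adding -15 months to 2070-01-12 gives 2068-10-12.
Applying '+582 days' to 2068-10-12: counting 582 days forward gives 2070-05-17.
Adding +10 months to 2070-05-17 gives 2071-03-17.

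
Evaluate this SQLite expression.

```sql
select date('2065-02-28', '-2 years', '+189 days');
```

Adding -2 years to 2065-02-28 gives 2063-02-28.
Applying '+189 days' to 2063-02-28: counting 189 days forward gives 2063-09-05.

2063-09-05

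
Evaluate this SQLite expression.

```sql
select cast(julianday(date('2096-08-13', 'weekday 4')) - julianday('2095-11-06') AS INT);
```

284

`weekday 4` advances to the next Thursday; 2096-08-13 is a Monday, so it moves forward to 2096-08-16.
24 days remain in November 2095 after the 6th (30 − 6).
Full months from December 2095 through July 2096 contribute their day counts.
Then 16 days into August 2096.
Total: 24 + 31 + 31 + 29 + 31 + 30 + 31 + 30 + 31 + 16 = 284.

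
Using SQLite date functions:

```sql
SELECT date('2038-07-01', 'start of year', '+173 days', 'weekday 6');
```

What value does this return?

2038-06-26

`start of year` rewinds 2038-07-01 to 2038-01-01.
Applying '+173 days' to 2038-01-01: counting 173 days forward gives 2038-06-23.
`weekday 6` advances to the next Saturday; 2038-06-23 is a Wednesday, so it moves forward to 2038-06-26.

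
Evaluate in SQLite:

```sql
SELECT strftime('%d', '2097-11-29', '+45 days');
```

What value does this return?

13

First apply '+45 days': 2097-11-29 → 2098-01-13.
`%d` extracts the 2-digit day of month: 13.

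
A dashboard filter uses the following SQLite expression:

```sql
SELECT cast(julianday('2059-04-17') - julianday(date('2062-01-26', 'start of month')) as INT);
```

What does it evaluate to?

-990

`start of month` rewinds 2062-01-26 to 2062-01-01.
13 days remain in April 2059 after the 17th (30 − 17).
Full months from May 2059 through December 2061 contribute their day counts.
Then 1 day into January 2062.
Total: 13 + 31 + 30 + 31 + 31 + 30 + 31 + 30 + 31 + 31 + 29 + 31 + 30 + 31 + 30 + 31 + 31 + 30 + 31 + 30 + 31 + 31 + 28 + 31 + 30 + 31 + 30 + 31 + 31 + 30 + 31 + 30 + 31 + 1 = 990.
The subtraction is earlier − later, so the result is −990 → -990.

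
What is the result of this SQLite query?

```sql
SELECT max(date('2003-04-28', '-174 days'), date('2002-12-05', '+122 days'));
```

2003-04-06

date('2003-04-28', '-174 days') → 2002-11-05.
date('2002-12-05', '+122 days') → 2003-04-06.
Later of the two is 2003-04-06.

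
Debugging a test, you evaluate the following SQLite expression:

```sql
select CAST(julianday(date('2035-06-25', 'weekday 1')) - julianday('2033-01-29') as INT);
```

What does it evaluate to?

877

`weekday 1` advances to the next Monday; 2035-06-25 is already a Monday, so it stays at 2035-06-25.
2 days remain in January 2033 after the 29th (31 − 29).
Full months from February 2033 through May 2035 contribute their day counts.
Then 25 days into June 2035.
Total: 2 + 28 + 31 + 30 + 31 + 30 + 31 + 31 + 30 + 31 + 30 + 31 + 31 + 28 + 31 + 30 + 31 + 30 + 31 + 31 + 30 + 31 + 30 + 31 + 31 + 28 + 31 + 30 + 31 + 25 = 877.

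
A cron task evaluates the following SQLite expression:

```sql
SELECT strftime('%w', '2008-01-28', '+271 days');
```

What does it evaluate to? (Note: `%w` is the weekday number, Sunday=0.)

6

First apply '+271 days': 2008-01-28 → 2008-10-25.
2008-10-25 is a Saturday; with Sunday=0 that is 6.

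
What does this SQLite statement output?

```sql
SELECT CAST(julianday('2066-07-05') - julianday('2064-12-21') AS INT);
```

561

10 days remain in December 2064 after the 21st (31 − 21).
Full months from January 2065 through June 2066 contribute their day counts.
Then 5 days into July 2066.
Total: 10 + 31 + 28 + 31 + 30 + 31 + 30 + 31 + 31 + 30 + 31 + 30 + 31 + 31 + 28 + 31 + 30 + 31 + 30 + 5 = 561.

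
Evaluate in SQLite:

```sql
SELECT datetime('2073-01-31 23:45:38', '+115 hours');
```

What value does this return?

2073-02-05 18:45:38

+115 hours from 2073-01-31 23:45:38 is 2073-02-05 18:45:38 (crosses midnight).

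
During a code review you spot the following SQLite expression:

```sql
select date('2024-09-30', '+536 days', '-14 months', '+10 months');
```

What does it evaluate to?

2025-11-20

Applying '+536 days' to 2024-09-30: counting 536 days forward gives 2026-03-20.
Adding -14 months to 2026-03-20 gives 2025-01-20.
Adding +10 months to 2025-01-20 gives 2025-11-20.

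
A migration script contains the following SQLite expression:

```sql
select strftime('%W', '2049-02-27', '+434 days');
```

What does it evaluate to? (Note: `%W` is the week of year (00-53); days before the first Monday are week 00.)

First apply '+434 days': 2049-02-27 → 2050-05-07.
2050-05-07 is a Saturday. SQLite's %W counts Mondays since the year started; the result is 18.

18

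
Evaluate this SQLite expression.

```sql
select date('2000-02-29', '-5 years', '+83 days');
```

Adding -5 years to 2000-02-29 targets 1995-02-29, but 1995 is not a leap year, so SQLite normalizes to 1995-03-01.
Applying '+83 days' to 1995-03-01: counting 83 days forward gives 1995-05-23.

1995-05-23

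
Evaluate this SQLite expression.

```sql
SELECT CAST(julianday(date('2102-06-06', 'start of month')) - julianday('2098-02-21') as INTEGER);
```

`start of month` rewinds 2102-06-06 to 2102-06-01.
7 days remain in February 2098 after the 21st (28 − 21).
Full months from March 2098 through May 2102 contribute their day counts.
Then 1 day into June 2102.
Total: 7 + 31 + 30 + 31 + 30 + 31 + 31 + 30 + 31 + 30 + 31 + 31 + 28 + 31 + 30 + 31 + 30 + 31 + 31 + 30 + 31 + 30 + 31 + 31 + 28 + 31 + 30 + 31 + 30 + 31 + 31 + 30 + 31 + 30 + 31 + 31 + 28 + 31 + 30 + 31 + 30 + 31 + 31 + 30 + 31 + 30 + 31 + 31 + 28 + 31 + 30 + 31 + 1 = 1560.

1560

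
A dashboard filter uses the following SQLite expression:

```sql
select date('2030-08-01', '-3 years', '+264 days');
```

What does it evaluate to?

2028-04-21

Adding -3 years to 2030-08-01 gives 2027-08-01.
Applying '+264 days' to 2027-08-01: counting 264 days forward gives 2028-04-21.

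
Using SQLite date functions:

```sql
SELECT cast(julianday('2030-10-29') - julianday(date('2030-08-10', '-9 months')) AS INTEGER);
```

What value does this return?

353

Adding -9 months to 2030-08-10 gives 2029-11-10.
20 days remain in November 2029 after the 10th (30 − 10).
Full months from December 2029 through September 2030 contribute their day counts.
Then 29 days into October 2030.
Total: 20 + 31 + 31 + 28 + 31 + 30 + 31 + 30 + 31 + 31 + 30 + 29 = 353.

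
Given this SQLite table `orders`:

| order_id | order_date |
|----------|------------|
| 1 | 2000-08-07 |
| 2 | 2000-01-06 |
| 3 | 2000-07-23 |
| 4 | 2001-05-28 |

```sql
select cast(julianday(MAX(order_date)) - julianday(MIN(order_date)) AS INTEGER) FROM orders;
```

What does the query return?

MIN = 2000-01-06, MAX = 2001-05-28.
25 days remain in January 2000 after the 6th (31 − 6).
Full months from February 2000 through April 2001 contribute their day counts.
Then 28 days into May 2001.
Total: 25 + 29 + 31 + 30 + 31 + 30 + 31 + 31 + 30 + 31 + 30 + 31 + 31 + 28 + 31 + 30 + 28 = 508.

508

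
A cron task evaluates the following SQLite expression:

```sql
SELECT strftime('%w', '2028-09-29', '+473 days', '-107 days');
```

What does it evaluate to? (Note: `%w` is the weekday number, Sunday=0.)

0

First apply '+473 days', '-107 days': 2028-09-29 → 2029-09-30.
2029-09-30 is a Sunday; with Sunday=0 that is 0.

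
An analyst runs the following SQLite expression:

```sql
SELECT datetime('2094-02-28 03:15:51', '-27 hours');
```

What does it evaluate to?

-27 hours from 2094-02-28 03:15:51 is 2094-02-27 00:15:51 (crosses midnight).

2094-02-27 00:15:51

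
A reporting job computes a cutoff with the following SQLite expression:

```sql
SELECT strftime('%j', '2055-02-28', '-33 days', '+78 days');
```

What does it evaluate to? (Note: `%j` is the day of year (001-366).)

First apply '-33 days', '+78 days': 2055-02-28 → 2055-04-14.
Day-of-year for 2055-04-14: days since 2055-01-01 inclusive = 104, zero-padded to 104.

104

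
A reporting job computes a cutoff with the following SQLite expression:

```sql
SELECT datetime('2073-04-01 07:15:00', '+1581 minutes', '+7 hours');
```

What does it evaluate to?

2073-04-02 16:36:00

1581 minutes = 26h 21m; +1581 minutes from 2073-04-01 07:15:00 is 2073-04-02 09:36:00 (crosses midnight).
+7 hours from 2073-04-02 09:36:00 is 2073-04-02 16:36:00.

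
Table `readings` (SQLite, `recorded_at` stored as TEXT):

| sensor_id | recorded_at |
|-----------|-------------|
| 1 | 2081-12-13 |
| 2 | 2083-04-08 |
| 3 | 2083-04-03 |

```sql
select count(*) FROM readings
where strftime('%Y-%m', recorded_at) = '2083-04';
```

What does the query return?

2

Rows with year-month 2083-04: 2083-04-08, 2083-04-03 → 2.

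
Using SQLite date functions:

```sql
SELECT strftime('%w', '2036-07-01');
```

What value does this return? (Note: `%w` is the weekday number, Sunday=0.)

2

2036-07-01 is a Tuesday; with Sunday=0 that is 2.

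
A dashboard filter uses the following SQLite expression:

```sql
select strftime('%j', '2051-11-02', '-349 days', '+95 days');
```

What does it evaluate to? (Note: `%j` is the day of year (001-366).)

First apply '-349 days', '+95 days': 2051-11-02 → 2051-02-21.
Day-of-year for 2051-02-21: days since 2051-01-01 inclusive = 52, zero-padded to 052.

052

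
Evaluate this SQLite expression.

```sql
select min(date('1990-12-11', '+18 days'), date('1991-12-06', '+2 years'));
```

date('1990-12-11', '+18 days') → 1990-12-29.
date('1991-12-06', '+2 years') → 1993-12-06.
Earlier of the two is 1990-12-29.

1990-12-29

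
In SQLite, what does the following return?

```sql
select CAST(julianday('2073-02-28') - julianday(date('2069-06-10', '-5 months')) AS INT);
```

1510

Adding -5 months to 2069-06-10 gives 2069-01-10.
21 days remain in January 2069 after the 10th (31 − 10).
Full months from February 2069 through January 2073 contribute their day counts.
Then 28 days into February 2073.
Total: 21 + 28 + 31 + 30 + 31 + 30 + 31 + 31 + 30 + 31 + 30 + 31 + 31 + 28 + 31 + 30 + 31 + 30 + 31 + 31 + 30 + 31 + 30 + 31 + 31 + 28 + 31 + 30 + 31 + 30 + 31 + 31 + 30 + 31 + 30 + 31 + 31 + 29 + 31 + 30 + 31 + 30 + 31 + 31 + 30 + 31 + 30 + 31 + 31 + 28 = 1510.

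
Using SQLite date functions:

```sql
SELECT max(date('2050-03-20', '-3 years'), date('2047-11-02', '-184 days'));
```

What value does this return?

2047-05-02

date('2050-03-20', '-3 years') → 2047-03-20.
date('2047-11-02', '-184 days') → 2047-05-02.
Later of the two is 2047-05-02.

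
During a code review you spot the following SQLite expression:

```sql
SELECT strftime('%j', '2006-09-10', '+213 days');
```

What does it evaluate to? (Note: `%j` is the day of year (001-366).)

101

First apply '+213 days': 2006-09-10 → 2007-04-11.
Day-of-year for 2007-04-11: days since 2007-01-01 inclusive = 101, zero-padded to 101.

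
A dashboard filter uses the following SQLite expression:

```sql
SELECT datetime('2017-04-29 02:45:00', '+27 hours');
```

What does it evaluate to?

+27 hours from 2017-04-29 02:45:00 is 2017-04-30 05:45:00 (crosses midnight).

2017-04-30 05:45:00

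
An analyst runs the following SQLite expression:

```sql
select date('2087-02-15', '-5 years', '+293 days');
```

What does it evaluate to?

Adding -5 years to 2087-02-15 gives 2082-02-15.
Applying '+293 days' to 2082-02-15: counting 293 days forward gives 2082-12-05.

2082-12-05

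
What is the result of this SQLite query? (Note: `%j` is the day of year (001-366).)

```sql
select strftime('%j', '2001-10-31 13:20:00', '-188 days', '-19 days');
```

First apply '-188 days', '-19 days': 2001-10-31 13:20:00 → 2001-04-07 13:20:00.
Day-of-year for 2001-04-07: days since 2001-01-01 inclusive = 97, zero-padded to 097.

097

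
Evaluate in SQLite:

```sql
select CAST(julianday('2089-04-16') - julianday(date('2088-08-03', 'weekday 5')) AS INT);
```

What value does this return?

253

`weekday 5` advances to the next Friday; 2088-08-03 is a Tuesday, so it moves forward to 2088-08-06.
25 days remain in August 2088 after the 6th (31 − 6).
Full months from September 2088 through March 2089 contribute their day counts.
Then 16 days into April 2089.
Total: 25 + 30 + 31 + 30 + 31 + 31 + 28 + 31 + 16 = 253.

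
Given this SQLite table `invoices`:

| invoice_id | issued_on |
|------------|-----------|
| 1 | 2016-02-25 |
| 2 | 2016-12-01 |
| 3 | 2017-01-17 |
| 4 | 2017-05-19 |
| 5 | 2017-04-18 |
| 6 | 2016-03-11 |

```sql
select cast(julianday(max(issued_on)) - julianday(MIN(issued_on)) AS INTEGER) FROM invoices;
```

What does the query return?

MIN = 2016-02-25, MAX = 2017-05-19.
4 days remain in February 2016 after the 25th (29 − 25).
Full months from March 2016 through April 2017 contribute their day counts.
Then 19 days into May 2017.
Total: 4 + 31 + 30 + 31 + 30 + 31 + 31 + 30 + 31 + 30 + 31 + 31 + 28 + 31 + 30 + 19 = 449.

449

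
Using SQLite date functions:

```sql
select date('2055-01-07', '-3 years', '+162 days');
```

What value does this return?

2052-06-17

Adding -3 years to 2055-01-07 gives 2052-01-07.
Applying '+162 days' to 2052-01-07: counting 162 days forward gives 2052-06-17.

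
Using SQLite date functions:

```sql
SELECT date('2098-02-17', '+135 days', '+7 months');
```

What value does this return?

Applying '+135 days' to 2098-02-17: counting 135 days forward gives 2098-07-02.
Adding +7 months to 2098-07-02 gives 2099-02-02.

2099-02-02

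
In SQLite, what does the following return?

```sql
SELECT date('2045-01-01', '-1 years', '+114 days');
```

2044-04-24

Adding -1 year to 2045-01-01 gives 2044-01-01.
Applying '+114 days' to 2044-01-01: counting 114 days forward gives 2044-04-24.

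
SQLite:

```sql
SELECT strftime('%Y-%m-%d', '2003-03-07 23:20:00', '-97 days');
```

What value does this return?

First apply '-97 days': 2003-03-07 23:20:00 → 2002-11-30 23:20:00.
`%Y-%m-%d` extracts the ISO date: 2002-11-30.

2002-11-30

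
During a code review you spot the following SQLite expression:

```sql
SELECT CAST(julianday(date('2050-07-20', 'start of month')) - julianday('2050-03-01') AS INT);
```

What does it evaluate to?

`start of month` rewinds 2050-07-20 to 2050-07-01.
30 days remain in March 2050 after the 1st (31 − 1).
April 2050: 30 days.
May 2050: 31 days.
June 2050: 30 days.
Then 1 day into July 2050.
Total: 30 + 30 + 31 + 30 + 1 = 122.

122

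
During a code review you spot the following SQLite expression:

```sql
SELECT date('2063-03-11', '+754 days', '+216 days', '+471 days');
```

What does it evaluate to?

Applying '+754 days' to 2063-03-11: counting 754 days forward gives 2065-04-03.
Applying '+216 days' to 2065-04-03: counting 216 days forward gives 2065-11-05.
Applying '+471 days' to 2065-11-05: counting 471 days forward gives 2067-02-19.

2067-02-19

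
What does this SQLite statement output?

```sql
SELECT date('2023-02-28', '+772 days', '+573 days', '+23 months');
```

Applying '+772 days' to 2023-02-28: counting 772 days forward gives 2025-04-10.
Applying '+573 days' to 2025-04-10: counting 573 days forward gives 2026-11-04.
Adding +23 months to 2026-11-04 gives 2028-10-04.

2028-10-04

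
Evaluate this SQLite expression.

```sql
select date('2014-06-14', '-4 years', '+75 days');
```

2010-08-28

Adding -4 years to 2014-06-14 gives 2010-06-14.
Applying '+75 days' to 2010-06-14: counting 75 days forward gives 2010-08-28.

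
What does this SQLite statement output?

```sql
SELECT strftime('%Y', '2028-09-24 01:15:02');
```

`%Y` extracts the 4-digit year: 2028.

2028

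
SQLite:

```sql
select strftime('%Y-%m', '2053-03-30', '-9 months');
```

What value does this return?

First apply '-9 months': 2053-03-30 → 2052-06-30.
`%Y-%m` extracts the year-month: 2052-06.

2052-06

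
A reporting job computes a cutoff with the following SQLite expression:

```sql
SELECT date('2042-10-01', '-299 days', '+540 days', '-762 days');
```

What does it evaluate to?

2041-04-28

Applying '-299 days' to 2042-10-01: counting 299 days back gives 2041-12-06.
Applying '+540 days' to 2041-12-06: counting 540 days forward gives 2043-05-30.
Applying '-762 days' to 2043-05-30: counting 762 days back gives 2041-04-28.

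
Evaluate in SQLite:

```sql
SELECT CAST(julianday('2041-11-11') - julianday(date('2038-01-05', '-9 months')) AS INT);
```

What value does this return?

1681

Adding -9 months to 2038-01-05 gives 2037-04-05.
25 days remain in April 2037 after the 5th (30 − 5).
Full months from May 2037 through October 2041 contribute their day counts.
Then 11 days into November 2041.
Total: 25 + 31 + 30 + 31 + 31 + 30 + 31 + 30 + 31 + 31 + 28 + 31 + 30 + 31 + 30 + 31 + 31 + 30 + 31 + 30 + 31 + 31 + 28 + 31 + 30 + 31 + 30 + 31 + 31 + 30 + 31 + 30 + 31 + 31 + 29 + 31 + 30 + 31 + 30 + 31 + 31 + 30 + 31 + 30 + 31 + 31 + 28 + 31 + 30 + 31 + 30 + 31 + 31 + 30 + 31 + 11 = 1681.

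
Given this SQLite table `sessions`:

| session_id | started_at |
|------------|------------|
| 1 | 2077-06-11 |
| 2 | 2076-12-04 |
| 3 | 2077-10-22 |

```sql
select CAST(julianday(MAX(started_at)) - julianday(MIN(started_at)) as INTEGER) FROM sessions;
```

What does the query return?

322

MIN = 2076-12-04, MAX = 2077-10-22.
27 days remain in December 2076 after the 4th (31 − 4).
Full months from January 2077 through September 2077 contribute their day counts.
Then 22 days into October 2077.
Total: 27 + 31 + 28 + 31 + 30 + 31 + 30 + 31 + 31 + 30 + 22 = 322.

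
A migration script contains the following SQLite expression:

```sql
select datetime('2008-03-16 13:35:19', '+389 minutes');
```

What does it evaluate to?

2008-03-16 20:04:19

389 minutes = 6h 29m; +389 minutes from 2008-03-16 13:35:19 is 2008-03-16 20:04:19.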